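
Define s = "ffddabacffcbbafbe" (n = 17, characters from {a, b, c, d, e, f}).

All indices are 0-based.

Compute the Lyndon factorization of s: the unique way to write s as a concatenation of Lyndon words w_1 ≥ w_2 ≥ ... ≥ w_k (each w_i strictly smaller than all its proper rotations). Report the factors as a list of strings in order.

emit factor 1: 'f' (i=0, period=1)
emit factor 2: 'f' (i=1, period=1)
emit factor 3: 'd' (i=2, period=1)
emit factor 4: 'd' (i=3, period=1)
emit factor 5: 'abacffcbbafbe' (i=4, period=13)

["f", "f", "d", "d", "abacffcbbafbe"]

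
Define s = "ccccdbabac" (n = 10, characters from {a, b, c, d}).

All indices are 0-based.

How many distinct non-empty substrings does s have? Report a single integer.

rank→(start, suffix):
  0 → (6, 'abac')
  1 → (8, 'ac')
  2 → (5, 'babac')
  3 → (7, 'bac')
  4 → (9, 'c')
  5 → (0, 'ccccdbabac')
  6 → (1, 'cccdbabac')
  7 → (2, 'ccdbabac')
  8 → (3, 'cdbabac')
  9 → (4, 'dbabac')

SA = [6, 8, 5, 7, 9, 0, 1, 2, 3, 4]
i: (SA[i-1],SA[i]) lcp shared
  1: (6,8) 1 'a'
  2: (8,5) 0 ''
  3: (5,7) 2 'ba'
  4: (7,9) 0 ''
  5: (9,0) 1 'c'
  6: (0,1) 3 'ccc'
  7: (1,2) 2 'cc'
  8: (2,3) 1 'c'
  9: (3,4) 0 ''

n(n+1)/2 = 10·11/2 = 55
Σ LCP = 0 + 1 + 0 + 2 + 0 + 1 + 3 + 2 + 1 + 0 = 10
distinct = 55 − 10 = 45

45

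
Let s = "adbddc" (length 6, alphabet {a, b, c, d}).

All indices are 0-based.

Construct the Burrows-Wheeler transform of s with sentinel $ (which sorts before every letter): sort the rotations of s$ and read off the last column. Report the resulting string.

rank  rotation last
    0  $adbddc  c
    1  adbddc$  $
    2  bddc$ad  d
    3  c$adbdd  d
    4  dbddc$a  a
    5  dc$adbd  d
    6  ddc$adb  b

c$ddadb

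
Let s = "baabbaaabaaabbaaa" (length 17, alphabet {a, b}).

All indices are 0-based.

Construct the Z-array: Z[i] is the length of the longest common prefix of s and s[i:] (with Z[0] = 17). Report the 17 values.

Z[0]=17
i=1: i≥r, start 0; Z[1]=0
i=2: i≥r, start 0; Z[2]=0
i=3: i≥r, start 0; Z[3]=1 extend→box=[3,4)
i=4: i≥r, start 0; Z[4]=3 extend→box=[4,7)
i=5: min(r-i=2, Z[1]=0)=0; Z[5]=0
i=6: min(r-i=1, Z[2]=0)=0; Z[6]=0
i=7: i≥r, start 0; Z[7]=0
i=8: i≥r, start 0; Z[8]=3 extend→box=[8,11)
i=9: min(r-i=2, Z[1]=0)=0; Z[9]=0
i=10: min(r-i=1, Z[2]=0)=0; Z[10]=0
i=11: i≥r, start 0; Z[11]=0
i=12: i≥r, start 0; Z[12]=1 extend→box=[12,13)
i=13: i≥r, start 0; Z[13]=3 extend→box=[13,16)
i=14: min(r-i=2, Z[1]=0)=0; Z[14]=0
i=15: min(r-i=1, Z[2]=0)=0; Z[15]=0
i=16: i≥r, start 0; Z[16]=0

[17, 0, 0, 1, 3, 0, 0, 0, 3, 0, 0, 0, 1, 3, 0, 0, 0]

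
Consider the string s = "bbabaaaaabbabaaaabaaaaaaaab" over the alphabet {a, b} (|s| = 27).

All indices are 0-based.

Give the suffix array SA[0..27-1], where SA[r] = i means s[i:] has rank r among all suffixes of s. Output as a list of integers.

[18, 19, 20, 21, 4, 22, 13, 5, 23, 14, 6, 24, 15, 7, 25, 16, 2, 11, 8, 26, 17, 3, 12, 1, 10, 0, 9]

rank→(start, suffix):
  0 → (18, 'aaaaaaaab')
  1 → (19, 'aaaaaaab')
  2 → (20, 'aaaaaab')
  3 → (21, 'aaaaab')
  4 → (4, 'aaaaabbabaaaabaaaaaaaab')
  5 → (22, 'aaaab')
  6 → (13, 'aaaabaaaaaaaab')
  7 → (5, 'aaaabbabaaaabaaaaaaaab')
  8 → (23, 'aaab')
  9 → (14, 'aaabaaaaaaaab')
  10 → (6, 'aaabbabaaaabaaaaaaaab')
  11 → (24, 'aab')
  12 → (15, 'aabaaaaaaaab')
  13 → (7, 'aabbabaaaabaaaaaaaab')
  14 → (25, 'ab')
  15 → (16, 'abaaaaaaaab')
  16 → (2, 'abaaaaabbabaaaabaaaaaaaab')
  17 → (11, 'abaaaabaaaaaaaab')
  18 → (8, 'abbabaaaabaaaaaaaab')
  19 → (26, 'b')
  20 → (17, 'baaaaaaaab')
  21 → (3, 'baaaaabbabaaaabaaaaaaaab')
  22 → (12, 'baaaabaaaaaaaab')
  23 → (1, 'babaaaaabbabaaaabaaaaaaaab')
  24 → (10, 'babaaaabaaaaaaaab')
  25 → (0, 'bbabaaaaabbabaaaabaaaaaaaab')
  26 → (9, 'bbabaaaabaaaaaaaab')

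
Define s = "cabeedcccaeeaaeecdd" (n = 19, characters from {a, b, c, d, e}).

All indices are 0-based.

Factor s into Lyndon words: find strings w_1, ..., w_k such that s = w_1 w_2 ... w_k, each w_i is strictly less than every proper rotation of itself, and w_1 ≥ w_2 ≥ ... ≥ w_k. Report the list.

emit factor 1: 'c' (i=0, period=1)
emit factor 2: 'abeedcccaee' (i=1, period=11)
emit factor 3: 'aaeecdd' (i=12, period=7)

["c", "abeedcccaee", "aaeecdd"]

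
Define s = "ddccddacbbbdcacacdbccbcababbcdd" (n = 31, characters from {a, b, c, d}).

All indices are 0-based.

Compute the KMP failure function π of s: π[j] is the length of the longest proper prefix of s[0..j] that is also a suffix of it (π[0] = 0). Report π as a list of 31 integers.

π[0] = 0
j=1 s[j]='d': π[1]=1 (border 'd')
j=2 s[j]='c': k: 1→0; π[2]=0 (border '')
j=3 s[j]='c': π[3]=0 (border '')
j=4 s[j]='d': π[4]=1 (border 'd')
j=5 s[j]='d': π[5]=2 (border 'dd')
j=6 s[j]='a': k: 2→1→0; π[6]=0 (border '')
j=7 s[j]='c': π[7]=0 (border '')
j=8 s[j]='b': π[8]=0 (border '')
j=9 s[j]='b': π[9]=0 (border '')
j=10 s[j]='b': π[10]=0 (border '')
j=11 s[j]='d': π[11]=1 (border 'd')
j=12 s[j]='c': k: 1→0; π[12]=0 (border '')
j=13 s[j]='a': π[13]=0 (border '')
j=14 s[j]='c': π[14]=0 (border '')
j=15 s[j]='a': π[15]=0 (border '')
j=16 s[j]='c': π[16]=0 (border '')
j=17 s[j]='d': π[17]=1 (border 'd')
j=18 s[j]='b': k: 1→0; π[18]=0 (border '')
j=19 s[j]='c': π[19]=0 (border '')
j=20 s[j]='c': π[20]=0 (border '')
j=21 s[j]='b': π[21]=0 (border '')
j=22 s[j]='c': π[22]=0 (border '')
j=23 s[j]='a': π[23]=0 (border '')
j=24 s[j]='b': π[24]=0 (border '')
j=25 s[j]='a': π[25]=0 (border '')
j=26 s[j]='b': π[26]=0 (border '')
j=27 s[j]='b': π[27]=0 (border '')
j=28 s[j]='c': π[28]=0 (border '')
j=29 s[j]='d': π[29]=1 (border 'd')
j=30 s[j]='d': π[30]=2 (border 'dd')

[0, 1, 0, 0, 1, 2, 0, 0, 0, 0, 0, 1, 0, 0, 0, 0, 0, 1, 0, 0, 0, 0, 0, 0, 0, 0, 0, 0, 0, 1, 2]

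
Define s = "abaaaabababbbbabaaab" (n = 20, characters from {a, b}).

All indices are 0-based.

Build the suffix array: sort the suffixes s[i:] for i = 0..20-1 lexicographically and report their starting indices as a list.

[2, 16, 3, 17, 4, 18, 0, 14, 5, 7, 9, 19, 1, 15, 13, 6, 8, 12, 11, 10]

rank | idx | suffix
   0 |   2 | aaaabababbbbabaaab
   1 |  16 | aaab
   2 |   3 | aaabababbbbabaaab
   3 |  17 | aab
   4 |   4 | aabababbbbabaaab
   5 |  18 | ab
   6 |   0 | abaaaabababbbbabaaab
   7 |  14 | abaaab
   8 |   5 | abababbbbabaaab
   9 |   7 | ababbbbabaaab
  10 |   9 | abbbbabaaab
  11 |  19 | b
  12 |   1 | baaaabababbbbabaaab
  13 |  15 | baaab
  14 |  13 | babaaab
  15 |   6 | bababbbbabaaab
  16 |   8 | babbbbabaaab
  17 |  12 | bbabaaab
  18 |  11 | bbbabaaab
  19 |  10 | bbbbabaaab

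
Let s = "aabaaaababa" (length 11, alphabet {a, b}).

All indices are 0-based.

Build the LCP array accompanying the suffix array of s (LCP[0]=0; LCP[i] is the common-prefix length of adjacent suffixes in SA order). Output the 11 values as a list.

sorted suffixes:
  #0 SA[0]=10  'a'
  #1 SA[1]=3  'aaaababa'
  #2 SA[2]=4  'aaababa'
  #3 SA[3]=0  'aabaaaababa'
  #4 SA[4]=5  'aababa'
  #5 SA[5]=8  'aba'
  #6 SA[6]=1  'abaaaababa'
  #7 SA[7]=6  'ababa'
  #8 SA[8]=9  'ba'
  #9 SA[9]=2  'baaaababa'
  #10 SA[10]=7  'baba'

SA = [10, 3, 4, 0, 5, 8, 1, 6, 9, 2, 7]
rank  pair      lcp
   1  s[10:],s[3:]  1  'a'
   2  s[3:],s[4:]  3  'aaa'
   3  s[4:],s[0:]  2  'aa'
   4  s[0:],s[5:]  4  'aaba'
   5  s[5:],s[8:]  1  'a'
   6  s[8:],s[1:]  3  'aba'
   7  s[1:],s[6:]  3  'aba'
   8  s[6:],s[9:]  0  ''
   9  s[9:],s[2:]  2  'ba'
  10  s[2:],s[7:]  2  'ba'

[0, 1, 3, 2, 4, 1, 3, 3, 0, 2, 2]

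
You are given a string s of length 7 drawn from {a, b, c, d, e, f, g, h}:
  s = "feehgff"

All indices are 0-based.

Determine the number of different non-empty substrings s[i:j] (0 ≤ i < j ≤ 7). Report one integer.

rank | idx | suffix
   0 |   1 | eehgff
   1 |   2 | ehgff
   2 |   6 | f
   3 |   0 | feehgff
   4 |   5 | ff
   5 |   4 | gff
   6 |   3 | hgff

SA = [1, 2, 6, 0, 5, 4, 3]
[i] adj suffixes → lcp
  [1] 1/2 → 1 ('e')
  [2] 2/6 → 0 ('')
  [3] 6/0 → 1 ('f')
  [4] 0/5 → 1 ('f')
  [5] 5/4 → 0 ('')
  [6] 4/3 → 0 ('')

n(n+1)/2 = 7·8/2 = 28
Σ LCP = 0 + 1 + 0 + 1 + 1 + 0 + 0 = 3
distinct = 28 − 3 = 25

25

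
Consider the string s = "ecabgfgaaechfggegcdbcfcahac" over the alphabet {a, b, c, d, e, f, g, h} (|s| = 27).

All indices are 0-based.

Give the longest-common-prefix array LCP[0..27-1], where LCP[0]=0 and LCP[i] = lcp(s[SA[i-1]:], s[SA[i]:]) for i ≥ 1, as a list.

sorted suffixes:
  #0 SA[0]=7  'aaechfggegcdbcfcahac'
  #1 SA[1]=2  'abgfgaaechfggegcdbcfcahac'
  #2 SA[2]=25  'ac'
  #3 SA[3]=8  'aechfggegcdbcfcahac'
  #4 SA[4]=23  'ahac'
  #5 SA[5]=19  'bcfcahac'
  #6 SA[6]=3  'bgfgaaechfggegcdbcfcahac'
  #7 SA[7]=26  'c'
  #8 SA[8]=1  'cabgfgaaechfggegcdbcfcahac'
  #9 SA[9]=22  'cahac'
  #10 SA[10]=17  'cdbcfcahac'
  #11 SA[11]=20  'cfcahac'
  #12 SA[12]=10  'chfggegcdbcfcahac'
  #13 SA[13]=18  'dbcfcahac'
  #14 SA[14]=0  'ecabgfgaaechfggegcdbcfcahac'
  #15 SA[15]=9  'echfggegcdbcfcahac'
  #16 SA[16]=15  'egcdbcfcahac'
  #17 SA[17]=21  'fcahac'
  #18 SA[18]=5  'fgaaechfggegcdbcfcahac'
  #19 SA[19]=12  'fggegcdbcfcahac'
  #20 SA[20]=6  'gaaechfggegcdbcfcahac'
  #21 SA[21]=16  'gcdbcfcahac'
  #22 SA[22]=14  'gegcdbcfcahac'
  #23 SA[23]=4  'gfgaaechfggegcdbcfcahac'
  #24 SA[24]=13  'ggegcdbcfcahac'
  #25 SA[25]=24  'hac'
  #26 SA[26]=11  'hfggegcdbcfcahac'

SA = [7, 2, 25, 8, 23, 19, 3, 26, 1, 22, 17, 20, 10, 18, 0, 9, 15, 21, 5, 12, 6, 16, 14, 4, 13, 24, 11]
[i] adj suffixes → lcp
  [1] 7/2 → 1 ('a')
  [2] 2/25 → 1 ('a')
  [3] 25/8 → 1 ('a')
  [4] 8/23 → 1 ('a')
  [5] 23/19 → 0 ('')
  [6] 19/3 → 1 ('b')
  [7] 3/26 → 0 ('')
  [8] 26/1 → 1 ('c')
  [9] 1/22 → 2 ('ca')
  [10] 22/17 → 1 ('c')
  [11] 17/20 → 1 ('c')
  [12] 20/10 → 1 ('c')
  [13] 10/18 → 0 ('')
  [14] 18/0 → 0 ('')
  [15] 0/9 → 2 ('ec')
  [16] 9/15 → 1 ('e')
  [17] 15/21 → 0 ('')
  [18] 21/5 → 1 ('f')
  [19] 5/12 → 2 ('fg')
  [20] 12/6 → 0 ('')
  [21] 6/16 → 1 ('g')
  [22] 16/14 → 1 ('g')
  [23] 14/4 → 1 ('g')
  [24] 4/13 → 1 ('g')
  [25] 13/24 → 0 ('')
  [26] 24/11 → 1 ('h')

[0, 1, 1, 1, 1, 0, 1, 0, 1, 2, 1, 1, 1, 0, 0, 2, 1, 0, 1, 2, 0, 1, 1, 1, 1, 0, 1]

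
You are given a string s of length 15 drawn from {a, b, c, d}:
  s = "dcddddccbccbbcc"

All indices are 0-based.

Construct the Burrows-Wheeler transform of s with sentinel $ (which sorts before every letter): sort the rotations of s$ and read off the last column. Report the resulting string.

rank  rotation          last
    0  $dcddddccbccbbcc  c
    1  bbcc$dcddddccbcc  c
    2  bcc$dcddddccbccb  b
    3  bccbbcc$dcddddcc  c
    4  c$dcddddccbccbbc  c
    5  cbbcc$dcddddccbc  c
    6  cbccbbcc$dcddddc  c
    7  cc$dcddddccbccbb  b
    8  ccbbcc$dcddddccb  b
    9  ccbccbbcc$dcdddd  d
   10  cddddccbccbbcc$d  d
   11  dccbccbbcc$dcddd  d
   12  dcddddccbccbbcc$  $
   13  ddccbccbbcc$dcdd  d
   14  dddccbccbbcc$dcd  d
   15  ddddccbccbbcc$dc  c

ccbccccbbddd$ddc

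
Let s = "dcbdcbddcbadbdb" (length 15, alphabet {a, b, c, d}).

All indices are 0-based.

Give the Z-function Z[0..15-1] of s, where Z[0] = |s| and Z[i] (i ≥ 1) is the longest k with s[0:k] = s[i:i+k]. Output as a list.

Z[0]=15
i=1: fresh scan; Z[1]=0
i=2: fresh scan; Z[2]=0
i=3: fresh scan; Z[3]=4 extend→box=[3,7)
i=4: min(r-i=3, Z[1]=0)=0; Z[4]=0
i=5: min(r-i=2, Z[2]=0)=0; Z[5]=0
i=6: min(r-i=1, Z[3]=4)=1; Z[6]=1
i=7: fresh scan; Z[7]=3 extend→box=[7,10)
i=8: min(r-i=2, Z[1]=0)=0; Z[8]=0
i=9: min(r-i=1, Z[2]=0)=0; Z[9]=0
i=10: fresh scan; Z[10]=0
i=11: fresh scan; Z[11]=1 extend→box=[11,12)
i=12: fresh scan; Z[12]=0
i=13: fresh scan; Z[13]=1 extend→box=[13,14)
i=14: fresh scan; Z[14]=0

[15, 0, 0, 4, 0, 0, 1, 3, 0, 0, 0, 1, 0, 1, 0]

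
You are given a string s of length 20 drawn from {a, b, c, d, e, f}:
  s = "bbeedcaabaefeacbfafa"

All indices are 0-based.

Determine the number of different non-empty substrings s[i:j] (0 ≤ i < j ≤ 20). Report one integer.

sorted suffixes:
  #0 SA[0]=19  'a'
  #1 SA[1]=6  'aabaefeacbfafa'
  #2 SA[2]=7  'abaefeacbfafa'
  #3 SA[3]=13  'acbfafa'
  #4 SA[4]=9  'aefeacbfafa'
  #5 SA[5]=17  'afa'
  #6 SA[6]=8  'baefeacbfafa'
  #7 SA[7]=0  'bbeedcaabaefeacbfafa'
  #8 SA[8]=1  'beedcaabaefeacbfafa'
  #9 SA[9]=15  'bfafa'
  #10 SA[10]=5  'caabaefeacbfafa'
  #11 SA[11]=14  'cbfafa'
  #12 SA[12]=4  'dcaabaefeacbfafa'
  #13 SA[13]=12  'eacbfafa'
  #14 SA[14]=3  'edcaabaefeacbfafa'
  #15 SA[15]=2  'eedcaabaefeacbfafa'
  #16 SA[16]=10  'efeacbfafa'
  #17 SA[17]=18  'fa'
  #18 SA[18]=16  'fafa'
  #19 SA[19]=11  'feacbfafa'

SA = [19, 6, 7, 13, 9, 17, 8, 0, 1, 15, 5, 14, 4, 12, 3, 2, 10, 18, 16, 11]
[i] adj suffixes → lcp
  [1] 19/6 → 1 ('a')
  [2] 6/7 → 1 ('a')
  [3] 7/13 → 1 ('a')
  [4] 13/9 → 1 ('a')
  [5] 9/17 → 1 ('a')
  [6] 17/8 → 0 ('')
  [7] 8/0 → 1 ('b')
  [8] 0/1 → 1 ('b')
  [9] 1/15 → 1 ('b')
  [10] 15/5 → 0 ('')
  [11] 5/14 → 1 ('c')
  [12] 14/4 → 0 ('')
  [13] 4/12 → 0 ('')
  [14] 12/3 → 1 ('e')
  [15] 3/2 → 1 ('e')
  [16] 2/10 → 1 ('e')
  [17] 10/18 → 0 ('')
  [18] 18/16 → 2 ('fa')
  [19] 16/11 → 1 ('f')

n(n+1)/2 = 20·21/2 = 210
Σ LCP = 0 + 1 + 1 + 1 + 1 + 1 + 0 + 1 + 1 + 1 + 0 + 1 + 0 + 0 + 1 + 1 + 1 + 0 + 2 + 1 = 15
distinct = 210 − 15 = 195

195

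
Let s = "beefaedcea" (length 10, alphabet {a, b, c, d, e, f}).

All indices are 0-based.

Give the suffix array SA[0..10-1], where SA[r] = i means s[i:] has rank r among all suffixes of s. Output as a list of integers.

[9, 4, 0, 7, 6, 8, 5, 1, 2, 3]

rank→(start, suffix):
  0 → (9, 'a')
  1 → (4, 'aedcea')
  2 → (0, 'beefaedcea')
  3 → (7, 'cea')
  4 → (6, 'dcea')
  5 → (8, 'ea')
  6 → (5, 'edcea')
  7 → (1, 'eefaedcea')
  8 → (2, 'efaedcea')
  9 → (3, 'faedcea')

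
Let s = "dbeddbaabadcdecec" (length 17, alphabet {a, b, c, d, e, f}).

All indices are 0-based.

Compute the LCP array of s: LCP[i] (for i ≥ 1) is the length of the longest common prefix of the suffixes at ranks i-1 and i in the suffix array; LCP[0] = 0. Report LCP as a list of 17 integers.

[0, 1, 1, 0, 2, 1, 0, 1, 1, 0, 2, 1, 1, 1, 0, 2, 1]

sorted suffixes:
  #0 SA[0]=6  'aabadcdecec'
  #1 SA[1]=7  'abadcdecec'
  #2 SA[2]=9  'adcdecec'
  #3 SA[3]=5  'baabadcdecec'
  #4 SA[4]=8  'badcdecec'
  #5 SA[5]=1  'beddbaabadcdecec'
  #6 SA[6]=16  'c'
  #7 SA[7]=11  'cdecec'
  #8 SA[8]=14  'cec'
  #9 SA[9]=4  'dbaabadcdecec'
  #10 SA[10]=0  'dbeddbaabadcdecec'
  #11 SA[11]=10  'dcdecec'
  #12 SA[12]=3  'ddbaabadcdecec'
  #13 SA[13]=12  'decec'
  #14 SA[14]=15  'ec'
  #15 SA[15]=13  'ecec'
  #16 SA[16]=2  'eddbaabadcdecec'

SA = [6, 7, 9, 5, 8, 1, 16, 11, 14, 4, 0, 10, 3, 12, 15, 13, 2]
[i] adj suffixes → lcp
  [1] 6/7 → 1 ('a')
  [2] 7/9 → 1 ('a')
  [3] 9/5 → 0 ('')
  [4] 5/8 → 2 ('ba')
  [5] 8/1 → 1 ('b')
  [6] 1/16 → 0 ('')
  [7] 16/11 → 1 ('c')
  [8] 11/14 → 1 ('c')
  [9] 14/4 → 0 ('')
  [10] 4/0 → 2 ('db')
  [11] 0/10 → 1 ('d')
  [12] 10/3 → 1 ('d')
  [13] 3/12 → 1 ('d')
  [14] 12/15 → 0 ('')
  [15] 15/13 → 2 ('ec')
  [16] 13/2 → 1 ('e')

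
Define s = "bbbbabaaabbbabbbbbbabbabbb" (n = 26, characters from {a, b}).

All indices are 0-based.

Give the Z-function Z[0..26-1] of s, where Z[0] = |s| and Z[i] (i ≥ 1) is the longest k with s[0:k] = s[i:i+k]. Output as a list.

Z[0]=26
i=1: fresh scan; Z[1]=3 grow→box=[1,4)
i=2: min(r-i=2, Z[1]=3)=2; Z[2]=2
i=3: min(r-i=1, Z[2]=2)=1; Z[3]=1
i=4: fresh scan; Z[4]=0
i=5: fresh scan; Z[5]=1 grow→box=[5,6)
i=6: fresh scan; Z[6]=0
i=7: fresh scan; Z[7]=0
i=8: fresh scan; Z[8]=0
i=9: fresh scan; Z[9]=3 grow→box=[9,12)
i=10: min(r-i=2, Z[1]=3)=2; Z[10]=2
i=11: min(r-i=1, Z[2]=2)=1; Z[11]=1
i=12: fresh scan; Z[12]=0
i=13: fresh scan; Z[13]=4 grow→box=[13,17)
i=14: min(r-i=3, Z[1]=3)=3; Z[14]=4 grow→box=[14,18)
i=15: min(r-i=3, Z[1]=3)=3; Z[15]=6 grow→box=[15,21)
i=16: min(r-i=5, Z[1]=3)=3; Z[16]=3
i=17: min(r-i=4, Z[2]=2)=2; Z[17]=2
i=18: min(r-i=3, Z[3]=1)=1; Z[18]=1
i=19: min(r-i=2, Z[4]=0)=0; Z[19]=0
i=20: min(r-i=1, Z[5]=1)=1; Z[20]=2 grow→box=[20,22)
i=21: min(r-i=1, Z[1]=3)=1; Z[21]=1
i=22: fresh scan; Z[22]=0
i=23: fresh scan; Z[23]=3 grow→box=[23,26)
i=24: min(r-i=2, Z[1]=3)=2; Z[24]=2
i=25: min(r-i=1, Z[2]=2)=1; Z[25]=1

[26, 3, 2, 1, 0, 1, 0, 0, 0, 3, 2, 1, 0, 4, 4, 6, 3, 2, 1, 0, 2, 1, 0, 3, 2, 1]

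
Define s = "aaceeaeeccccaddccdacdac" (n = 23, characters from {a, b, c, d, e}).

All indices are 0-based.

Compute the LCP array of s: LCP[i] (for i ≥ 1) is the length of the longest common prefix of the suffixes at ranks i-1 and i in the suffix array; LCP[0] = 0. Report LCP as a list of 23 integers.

[0, 1, 2, 2, 1, 1, 0, 1, 1, 2, 3, 2, 1, 4, 1, 0, 3, 1, 1, 0, 1, 1, 2]

rank | idx | suffix
   0 |   0 | aaceeaeeccccaddccdacdac
   1 |  21 | ac
   2 |  18 | acdac
   3 |   1 | aceeaeeccccaddccdacdac
   4 |  12 | addccdacdac
   5 |   5 | aeeccccaddccdacdac
   6 |  22 | c
   7 |  11 | caddccdacdac
   8 |  10 | ccaddccdacdac
   9 |   9 | cccaddccdacdac
  10 |   8 | ccccaddccdacdac
  11 |  15 | ccdacdac
  12 |  19 | cdac
  13 |  16 | cdacdac
  14 |   2 | ceeaeeccccaddccdacdac
  15 |  20 | dac
  16 |  17 | dacdac
  17 |  14 | dccdacdac
  18 |  13 | ddccdacdac
  19 |   4 | eaeeccccaddccdacdac
  20 |   7 | eccccaddccdacdac
  21 |   3 | eeaeeccccaddccdacdac
  22 |   6 | eeccccaddccdacdac

SA = [0, 21, 18, 1, 12, 5, 22, 11, 10, 9, 8, 15, 19, 16, 2, 20, 17, 14, 13, 4, 7, 3, 6]
i: (SA[i-1],SA[i]) lcp shared
  1: (0,21) 1 'a'
  2: (21,18) 2 'ac'
  3: (18,1) 2 'ac'
  4: (1,12) 1 'a'
  5: (12,5) 1 'a'
  6: (5,22) 0 ''
  7: (22,11) 1 'c'
  8: (11,10) 1 'c'
  9: (10,9) 2 'cc'
  10: (9,8) 3 'ccc'
  11: (8,15) 2 'cc'
  12: (15,19) 1 'c'
  13: (19,16) 4 'cdac'
  14: (16,2) 1 'c'
  15: (2,20) 0 ''
  16: (20,17) 3 'dac'
  17: (17,14) 1 'd'
  18: (14,13) 1 'd'
  19: (13,4) 0 ''
  20: (4,7) 1 'e'
  21: (7,3) 1 'e'
  22: (3,6) 2 'ee'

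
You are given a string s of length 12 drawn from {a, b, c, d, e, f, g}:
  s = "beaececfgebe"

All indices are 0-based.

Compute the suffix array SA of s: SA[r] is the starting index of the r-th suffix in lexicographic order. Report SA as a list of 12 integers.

sorted suffixes:
  #0 SA[0]=2  'aececfgebe'
  #1 SA[1]=10  'be'
  #2 SA[2]=0  'beaececfgebe'
  #3 SA[3]=4  'cecfgebe'
  #4 SA[4]=6  'cfgebe'
  #5 SA[5]=11  'e'
  #6 SA[6]=1  'eaececfgebe'
  #7 SA[7]=9  'ebe'
  #8 SA[8]=3  'ececfgebe'
  #9 SA[9]=5  'ecfgebe'
  #10 SA[10]=7  'fgebe'
  #11 SA[11]=8  'gebe'

[2, 10, 0, 4, 6, 11, 1, 9, 3, 5, 7, 8]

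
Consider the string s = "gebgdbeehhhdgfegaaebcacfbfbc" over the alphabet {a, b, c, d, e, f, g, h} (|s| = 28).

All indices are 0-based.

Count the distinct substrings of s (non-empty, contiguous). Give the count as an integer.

rank | idx | suffix
   0 |  16 | aaebcacfbfbc
   1 |  21 | acfbfbc
   2 |  17 | aebcacfbfbc
   3 |  26 | bc
   4 |  19 | bcacfbfbc
   5 |   5 | beehhhdgfegaaebcacfbfbc
   6 |  24 | bfbc
   7 |   2 | bgdbeehhhdgfegaaebcacfbfbc
   8 |  27 | c
   9 |  20 | cacfbfbc
  10 |  22 | cfbfbc
  11 |   4 | dbeehhhdgfegaaebcacfbfbc
  12 |  11 | dgfegaaebcacfbfbc
  13 |  18 | ebcacfbfbc
  14 |   1 | ebgdbeehhhdgfegaaebcacfbfbc
  15 |   6 | eehhhdgfegaaebcacfbfbc
  16 |  14 | egaaebcacfbfbc
  17 |   7 | ehhhdgfegaaebcacfbfbc
  18 |  25 | fbc
  19 |  23 | fbfbc
  20 |  13 | fegaaebcacfbfbc
  21 |  15 | gaaebcacfbfbc
  22 |   3 | gdbeehhhdgfegaaebcacfbfbc
  23 |   0 | gebgdbeehhhdgfegaaebcacfbfbc
  24 |  12 | gfegaaebcacfbfbc
  25 |  10 | hdgfegaaebcacfbfbc
  26 |   9 | hhdgfegaaebcacfbfbc
  27 |   8 | hhhdgfegaaebcacfbfbc

SA = [16, 21, 17, 26, 19, 5, 24, 2, 27, 20, 22, 4, 11, 18, 1, 6, 14, 7, 25, 23, 13, 15, 3, 0, 12, 10, 9, 8]
[i] adj suffixes → lcp
  [1] 16/21 → 1 ('a')
  [2] 21/17 → 1 ('a')
  [3] 17/26 → 0 ('')
  [4] 26/19 → 2 ('bc')
  [5] 19/5 → 1 ('b')
  [6] 5/24 → 1 ('b')
  [7] 24/2 → 1 ('b')
  [8] 2/27 → 0 ('')
  [9] 27/20 → 1 ('c')
  [10] 20/22 → 1 ('c')
  [11] 22/4 → 0 ('')
  [12] 4/11 → 1 ('d')
  [13] 11/18 → 0 ('')
  [14] 18/1 → 2 ('eb')
  [15] 1/6 → 1 ('e')
  [16] 6/14 → 1 ('e')
  [17] 14/7 → 1 ('e')
  [18] 7/25 → 0 ('')
  [19] 25/23 → 2 ('fb')
  [20] 23/13 → 1 ('f')
  [21] 13/15 → 0 ('')
  [22] 15/3 → 1 ('g')
  [23] 3/0 → 1 ('g')
  [24] 0/12 → 1 ('g')
  [25] 12/10 → 0 ('')
  [26] 10/9 → 1 ('h')
  [27] 9/8 → 2 ('hh')

n(n+1)/2 = 28·29/2 = 406
Σ LCP = 0 + 1 + 1 + 0 + 2 + 1 + 1 + 1 + 0 + 1 + 1 + 0 + 1 + 0 + 2 + 1 + 1 + 1 + 0 + 2 + 1 + 0 + 1 + 1 + 1 + 0 + 1 + 2 = 24
distinct = 406 − 24 = 382

382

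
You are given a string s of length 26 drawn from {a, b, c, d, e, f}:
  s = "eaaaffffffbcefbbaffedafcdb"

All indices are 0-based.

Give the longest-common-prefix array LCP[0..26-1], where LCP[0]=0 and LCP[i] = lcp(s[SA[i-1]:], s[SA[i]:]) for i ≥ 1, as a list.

rank→(start, suffix):
  0 → (1, 'aaaffffffbcefbbaffedafcdb')
  1 → (2, 'aaffffffbcefbbaffedafcdb')
  2 → (21, 'afcdb')
  3 → (16, 'affedafcdb')
  4 → (3, 'affffffbcefbbaffedafcdb')
  5 → (25, 'b')
  6 → (15, 'baffedafcdb')
  7 → (14, 'bbaffedafcdb')
  8 → (10, 'bcefbbaffedafcdb')
  9 → (23, 'cdb')
  10 → (11, 'cefbbaffedafcdb')
  11 → (20, 'dafcdb')
  12 → (24, 'db')
  13 → (0, 'eaaaffffffbcefbbaffedafcdb')
  14 → (19, 'edafcdb')
  15 → (12, 'efbbaffedafcdb')
  16 → (13, 'fbbaffedafcdb')
  17 → (9, 'fbcefbbaffedafcdb')
  18 → (22, 'fcdb')
  19 → (18, 'fedafcdb')
  20 → (8, 'ffbcefbbaffedafcdb')
  21 → (17, 'ffedafcdb')
  22 → (7, 'fffbcefbbaffedafcdb')
  23 → (6, 'ffffbcefbbaffedafcdb')
  24 → (5, 'fffffbcefbbaffedafcdb')
  25 → (4, 'ffffffbcefbbaffedafcdb')

SA = [1, 2, 21, 16, 3, 25, 15, 14, 10, 23, 11, 20, 24, 0, 19, 12, 13, 9, 22, 18, 8, 17, 7, 6, 5, 4]
i: (SA[i-1],SA[i]) lcp shared
  1: (1,2) 2 'aa'
  2: (2,21) 1 'a'
  3: (21,16) 2 'af'
  4: (16,3) 3 'aff'
  5: (3,25) 0 ''
  6: (25,15) 1 'b'
  7: (15,14) 1 'b'
  8: (14,10) 1 'b'
  9: (10,23) 0 ''
  10: (23,11) 1 'c'
  11: (11,20) 0 ''
  12: (20,24) 1 'd'
  13: (24,0) 0 ''
  14: (0,19) 1 'e'
  15: (19,12) 1 'e'
  16: (12,13) 0 ''
  17: (13,9) 2 'fb'
  18: (9,22) 1 'f'
  19: (22,18) 1 'f'
  20: (18,8) 1 'f'
  21: (8,17) 2 'ff'
  22: (17,7) 2 'ff'
  23: (7,6) 3 'fff'
  24: (6,5) 4 'ffff'
  25: (5,4) 5 'fffff'

[0, 2, 1, 2, 3, 0, 1, 1, 1, 0, 1, 0, 1, 0, 1, 1, 0, 2, 1, 1, 1, 2, 2, 3, 4, 5]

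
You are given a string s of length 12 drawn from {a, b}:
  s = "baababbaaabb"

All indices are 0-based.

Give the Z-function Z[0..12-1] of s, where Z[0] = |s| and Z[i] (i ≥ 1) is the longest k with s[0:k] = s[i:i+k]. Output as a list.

[12, 0, 0, 2, 0, 1, 3, 0, 0, 0, 1, 1]

Z[0]=12
i=1: outside box; Z[1]=0
i=2: outside box; Z[2]=0
i=3: outside box; Z[3]=2 grow→box=[3,5)
i=4: min(r-i=1, Z[1]=0)=0; Z[4]=0
i=5: outside box; Z[5]=1 grow→box=[5,6)
i=6: outside box; Z[6]=3 grow→box=[6,9)
i=7: min(r-i=2, Z[1]=0)=0; Z[7]=0
i=8: min(r-i=1, Z[2]=0)=0; Z[8]=0
i=9: outside box; Z[9]=0
i=10: outside box; Z[10]=1 grow→box=[10,11)
i=11: outside box; Z[11]=1 grow→box=[11,12)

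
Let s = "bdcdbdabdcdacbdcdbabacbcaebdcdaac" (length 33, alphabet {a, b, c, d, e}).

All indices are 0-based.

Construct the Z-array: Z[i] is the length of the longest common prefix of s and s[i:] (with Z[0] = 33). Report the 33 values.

Z[0]=33
i=1: i≥r, start 0; Z[1]=0
i=2: i≥r, start 0; Z[2]=0
i=3: i≥r, start 0; Z[3]=0
i=4: i≥r, start 0; Z[4]=2 grow→box=[4,6)
i=5: min(r-i=1, Z[1]=0)=0; Z[5]=0
i=6: i≥r, start 0; Z[6]=0
i=7: i≥r, start 0; Z[7]=4 grow→box=[7,11)
i=8: min(r-i=3, Z[1]=0)=0; Z[8]=0
i=9: min(r-i=2, Z[2]=0)=0; Z[9]=0
i=10: min(r-i=1, Z[3]=0)=0; Z[10]=0
i=11: i≥r, start 0; Z[11]=0
i=12: i≥r, start 0; Z[12]=0
i=13: i≥r, start 0; Z[13]=5 grow→box=[13,18)
i=14: min(r-i=4, Z[1]=0)=0; Z[14]=0
i=15: min(r-i=3, Z[2]=0)=0; Z[15]=0
i=16: min(r-i=2, Z[3]=0)=0; Z[16]=0
i=17: min(r-i=1, Z[4]=2)=1; Z[17]=1
i=18: i≥r, start 0; Z[18]=0
i=19: i≥r, start 0; Z[19]=1 grow→box=[19,20)
i=20: i≥r, start 0; Z[20]=0
i=21: i≥r, start 0; Z[21]=0
i=22: i≥r, start 0; Z[22]=1 grow→box=[22,23)
i=23: i≥r, start 0; Z[23]=0
i=24: i≥r, start 0; Z[24]=0
i=25: i≥r, start 0; Z[25]=0
i=26: i≥r, start 0; Z[26]=4 grow→box=[26,30)
i=27: min(r-i=3, Z[1]=0)=0; Z[27]=0
i=28: min(r-i=2, Z[2]=0)=0; Z[28]=0
i=29: min(r-i=1, Z[3]=0)=0; Z[29]=0
i=30: i≥r, start 0; Z[30]=0
i=31: i≥r, start 0; Z[31]=0
i=32: i≥r, start 0; Z[32]=0

[33, 0, 0, 0, 2, 0, 0, 4, 0, 0, 0, 0, 0, 5, 0, 0, 0, 1, 0, 1, 0, 0, 1, 0, 0, 0, 4, 0, 0, 0, 0, 0, 0]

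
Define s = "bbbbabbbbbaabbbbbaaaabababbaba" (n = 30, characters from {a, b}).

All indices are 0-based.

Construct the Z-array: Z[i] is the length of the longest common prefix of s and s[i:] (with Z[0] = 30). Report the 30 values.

[30, 3, 2, 1, 0, 4, 5, 3, 2, 1, 0, 0, 4, 5, 3, 2, 1, 0, 0, 0, 0, 1, 0, 1, 0, 2, 1, 0, 1, 0]

Z[0]=30
i=1: outside box; Z[1]=3 grow→box=[1,4)
i=2: min(r-i=2, Z[1]=3)=2; Z[2]=2
i=3: min(r-i=1, Z[2]=2)=1; Z[3]=1
i=4: outside box; Z[4]=0
i=5: outside box; Z[5]=4 grow→box=[5,9)
i=6: min(r-i=3, Z[1]=3)=3; Z[6]=5 grow→box=[6,11)
i=7: min(r-i=4, Z[1]=3)=3; Z[7]=3
i=8: min(r-i=3, Z[2]=2)=2; Z[8]=2
i=9: min(r-i=2, Z[3]=1)=1; Z[9]=1
i=10: min(r-i=1, Z[4]=0)=0; Z[10]=0
i=11: outside box; Z[11]=0
i=12: outside box; Z[12]=4 grow→box=[12,16)
i=13: min(r-i=3, Z[1]=3)=3; Z[13]=5 grow→box=[13,18)
i=14: min(r-i=4, Z[1]=3)=3; Z[14]=3
i=15: min(r-i=3, Z[2]=2)=2; Z[15]=2
i=16: min(r-i=2, Z[3]=1)=1; Z[16]=1
i=17: min(r-i=1, Z[4]=0)=0; Z[17]=0
i=18: outside box; Z[18]=0
i=19: outside box; Z[19]=0
i=20: outside box; Z[20]=0
i=21: outside box; Z[21]=1 grow→box=[21,22)
i=22: outside box; Z[22]=0
i=23: outside box; Z[23]=1 grow→box=[23,24)
i=24: outside box; Z[24]=0
i=25: outside box; Z[25]=2 grow→box=[25,27)
i=26: min(r-i=1, Z[1]=3)=1; Z[26]=1
i=27: outside box; Z[27]=0
i=28: outside box; Z[28]=1 grow→box=[28,29)
i=29: outside box; Z[29]=0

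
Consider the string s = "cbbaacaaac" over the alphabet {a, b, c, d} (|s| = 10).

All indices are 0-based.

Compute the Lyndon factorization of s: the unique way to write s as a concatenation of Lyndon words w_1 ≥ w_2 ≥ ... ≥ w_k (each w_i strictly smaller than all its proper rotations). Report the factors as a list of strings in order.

emit factor 1: 'c' (i=0, period=1)
emit factor 2: 'b' (i=1, period=1)
emit factor 3: 'b' (i=2, period=1)
emit factor 4: 'aac' (i=3, period=3)
emit factor 5: 'aaac' (i=6, period=4)

["c", "b", "b", "aac", "aaac"]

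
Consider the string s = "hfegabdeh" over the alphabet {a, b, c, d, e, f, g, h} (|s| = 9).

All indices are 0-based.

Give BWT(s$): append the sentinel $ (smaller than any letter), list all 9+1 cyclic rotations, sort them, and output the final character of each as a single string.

rank  rotation    last
    0  $hfegabdeh  h
    1  abdeh$hfeg  g
    2  bdeh$hfega  a
    3  deh$hfegab  b
    4  egabdeh$hf  f
    5  eh$hfegabd  d
    6  fegabdeh$h  h
    7  gabdeh$hfe  e
    8  h$hfegabde  e
    9  hfegabdeh$  $

hgabfdhee$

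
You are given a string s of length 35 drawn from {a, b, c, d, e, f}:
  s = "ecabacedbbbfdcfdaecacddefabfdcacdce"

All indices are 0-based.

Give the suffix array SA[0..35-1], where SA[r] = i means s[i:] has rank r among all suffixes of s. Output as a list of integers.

[2, 25, 30, 19, 4, 16, 3, 8, 9, 26, 10, 1, 29, 18, 31, 20, 33, 5, 13, 15, 7, 28, 32, 12, 21, 22, 34, 0, 17, 6, 23, 24, 14, 27, 11]

rank | idx | suffix
   0 |   2 | abacedbbbfdcfdaecacddefabfdcacdce
   1 |  25 | abfdcacdce
   2 |  30 | acdce
   3 |  19 | acddefabfdcacdce
   4 |   4 | acedbbbfdcfdaecacddefabfdcacdce
   5 |  16 | aecacddefabfdcacdce
   6 |   3 | bacedbbbfdcfdaecacddefabfdcacdce
   7 |   8 | bbbfdcfdaecacddefabfdcacdce
   8 |   9 | bbfdcfdaecacddefabfdcacdce
   9 |  26 | bfdcacdce
  10 |  10 | bfdcfdaecacddefabfdcacdce
  11 |   1 | cabacedbbbfdcfdaecacddefabfdcacdce
  12 |  29 | cacdce
  13 |  18 | cacddefabfdcacdce
  14 |  31 | cdce
  15 |  20 | cddefabfdcacdce
  16 |  33 | ce
  17 |   5 | cedbbbfdcfdaecacddefabfdcacdce
  18 |  13 | cfdaecacddefabfdcacdce
  19 |  15 | daecacddefabfdcacdce
  20 |   7 | dbbbfdcfdaecacddefabfdcacdce
  21 |  28 | dcacdce
  22 |  32 | dce
  23 |  12 | dcfdaecacddefabfdcacdce
  24 |  21 | ddefabfdcacdce
  25 |  22 | defabfdcacdce
  26 |  34 | e
  27 |   0 | ecabacedbbbfdcfdaecacddefabfdcacdce
  28 |  17 | ecacddefabfdcacdce
  29 |   6 | edbbbfdcfdaecacddefabfdcacdce
  30 |  23 | efabfdcacdce
  31 |  24 | fabfdcacdce
  32 |  14 | fdaecacddefabfdcacdce
  33 |  27 | fdcacdce
  34 |  11 | fdcfdaecacddefabfdcacdce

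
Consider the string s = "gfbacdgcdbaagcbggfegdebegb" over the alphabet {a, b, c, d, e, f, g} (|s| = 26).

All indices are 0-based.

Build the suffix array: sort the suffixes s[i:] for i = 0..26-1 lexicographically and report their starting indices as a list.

rank | idx | suffix
   0 |  10 | aagcbggfegdebegb
   1 |   3 | acdgcdbaagcbggfegdebegb
   2 |  11 | agcbggfegdebegb
   3 |  25 | b
   4 |   9 | baagcbggfegdebegb
   5 |   2 | bacdgcdbaagcbggfegdebegb
   6 |  22 | begb
   7 |  14 | bggfegdebegb
   8 |  13 | cbggfegdebegb
   9 |   7 | cdbaagcbggfegdebegb
  10 |   4 | cdgcdbaagcbggfegdebegb
  11 |   8 | dbaagcbggfegdebegb
  12 |  20 | debegb
  13 |   5 | dgcdbaagcbggfegdebegb
  14 |  21 | ebegb
  15 |  23 | egb
  16 |  18 | egdebegb
  17 |   1 | fbacdgcdbaagcbggfegdebegb
  18 |  17 | fegdebegb
  19 |  24 | gb
  20 |  12 | gcbggfegdebegb
  21 |   6 | gcdbaagcbggfegdebegb
  22 |  19 | gdebegb
  23 |   0 | gfbacdgcdbaagcbggfegdebegb
  24 |  16 | gfegdebegb
  25 |  15 | ggfegdebegb

[10, 3, 11, 25, 9, 2, 22, 14, 13, 7, 4, 8, 20, 5, 21, 23, 18, 1, 17, 24, 12, 6, 19, 0, 16, 15]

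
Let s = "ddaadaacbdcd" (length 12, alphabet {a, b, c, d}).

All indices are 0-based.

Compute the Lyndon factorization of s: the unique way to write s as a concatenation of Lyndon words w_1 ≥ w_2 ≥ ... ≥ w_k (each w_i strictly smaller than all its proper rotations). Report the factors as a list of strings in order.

emit factor 1: 'd' (i=0, period=1)
emit factor 2: 'd' (i=1, period=1)
emit factor 3: 'aad' (i=2, period=3)
emit factor 4: 'aacbdcd' (i=5, period=7)

["d", "d", "aad", "aacbdcd"]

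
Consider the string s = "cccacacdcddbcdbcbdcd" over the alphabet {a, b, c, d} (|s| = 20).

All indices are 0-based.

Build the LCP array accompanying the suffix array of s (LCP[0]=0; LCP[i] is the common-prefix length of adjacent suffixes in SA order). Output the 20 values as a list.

[0, 2, 0, 2, 1, 0, 3, 1, 1, 2, 1, 2, 2, 2, 0, 1, 3, 1, 3, 1]

sorted suffixes:
  #0 SA[0]=3  'acacdcddbcdbcbdcd'
  #1 SA[1]=5  'acdcddbcdbcbdcd'
  #2 SA[2]=14  'bcbdcd'
  #3 SA[3]=11  'bcdbcbdcd'
  #4 SA[4]=16  'bdcd'
  #5 SA[5]=2  'cacacdcddbcdbcbdcd'
  #6 SA[6]=4  'cacdcddbcdbcbdcd'
  #7 SA[7]=15  'cbdcd'
  #8 SA[8]=1  'ccacacdcddbcdbcbdcd'
  #9 SA[9]=0  'cccacacdcddbcdbcbdcd'
  #10 SA[10]=18  'cd'
  #11 SA[11]=12  'cdbcbdcd'
  #12 SA[12]=6  'cdcddbcdbcbdcd'
  #13 SA[13]=8  'cddbcdbcbdcd'
  #14 SA[14]=19  'd'
  #15 SA[15]=13  'dbcbdcd'
  #16 SA[16]=10  'dbcdbcbdcd'
  #17 SA[17]=17  'dcd'
  #18 SA[18]=7  'dcddbcdbcbdcd'
  #19 SA[19]=9  'ddbcdbcbdcd'

SA = [3, 5, 14, 11, 16, 2, 4, 15, 1, 0, 18, 12, 6, 8, 19, 13, 10, 17, 7, 9]
i: (SA[i-1],SA[i]) lcp shared
  1: (3,5) 2 'ac'
  2: (5,14) 0 ''
  3: (14,11) 2 'bc'
  4: (11,16) 1 'b'
  5: (16,2) 0 ''
  6: (2,4) 3 'cac'
  7: (4,15) 1 'c'
  8: (15,1) 1 'c'
  9: (1,0) 2 'cc'
  10: (0,18) 1 'c'
  11: (18,12) 2 'cd'
  12: (12,6) 2 'cd'
  13: (6,8) 2 'cd'
  14: (8,19) 0 ''
  15: (19,13) 1 'd'
  16: (13,10) 3 'dbc'
  17: (10,17) 1 'd'
  18: (17,7) 3 'dcd'
  19: (7,9) 1 'd'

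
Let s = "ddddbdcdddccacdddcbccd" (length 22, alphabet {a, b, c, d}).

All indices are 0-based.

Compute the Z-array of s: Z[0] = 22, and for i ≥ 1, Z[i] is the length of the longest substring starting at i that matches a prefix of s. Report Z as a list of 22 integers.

Z[0]=22
i=1: fresh scan; Z[1]=3 grow→box=[1,4)
i=2: min(r-i=2, Z[1]=3)=2; Z[2]=2
i=3: min(r-i=1, Z[2]=2)=1; Z[3]=1
i=4: fresh scan; Z[4]=0
i=5: fresh scan; Z[5]=1 grow→box=[5,6)
i=6: fresh scan; Z[6]=0
i=7: fresh scan; Z[7]=3 grow→box=[7,10)
i=8: min(r-i=2, Z[1]=3)=2; Z[8]=2
i=9: min(r-i=1, Z[2]=2)=1; Z[9]=1
i=10: fresh scan; Z[10]=0
i=11: fresh scan; Z[11]=0
i=12: fresh scan; Z[12]=0
i=13: fresh scan; Z[13]=0
i=14: fresh scan; Z[14]=3 grow→box=[14,17)
i=15: min(r-i=2, Z[1]=3)=2; Z[15]=2
i=16: min(r-i=1, Z[2]=2)=1; Z[16]=1
i=17: fresh scan; Z[17]=0
i=18: fresh scan; Z[18]=0
i=19: fresh scan; Z[19]=0
i=20: fresh scan; Z[20]=0
i=21: fresh scan; Z[21]=1 grow→box=[21,22)

[22, 3, 2, 1, 0, 1, 0, 3, 2, 1, 0, 0, 0, 0, 3, 2, 1, 0, 0, 0, 0, 1]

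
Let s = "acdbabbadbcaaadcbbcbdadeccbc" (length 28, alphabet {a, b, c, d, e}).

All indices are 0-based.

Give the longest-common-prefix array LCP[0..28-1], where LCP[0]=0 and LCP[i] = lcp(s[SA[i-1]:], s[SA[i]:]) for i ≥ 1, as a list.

sorted suffixes:
  #0 SA[0]=11  'aaadcbbcbdadeccbc'
  #1 SA[1]=12  'aadcbbcbdadeccbc'
  #2 SA[2]=4  'abbadbcaaadcbbcbdadeccbc'
  #3 SA[3]=0  'acdbabbadbcaaadcbbcbdadeccbc'
  #4 SA[4]=7  'adbcaaadcbbcbdadeccbc'
  #5 SA[5]=13  'adcbbcbdadeccbc'
  #6 SA[6]=21  'adeccbc'
  #7 SA[7]=3  'babbadbcaaadcbbcbdadeccbc'
  #8 SA[8]=6  'badbcaaadcbbcbdadeccbc'
  #9 SA[9]=5  'bbadbcaaadcbbcbdadeccbc'
  #10 SA[10]=16  'bbcbdadeccbc'
  #11 SA[11]=26  'bc'
  #12 SA[12]=9  'bcaaadcbbcbdadeccbc'
  #13 SA[13]=17  'bcbdadeccbc'
  #14 SA[14]=19  'bdadeccbc'
  #15 SA[15]=27  'c'
  #16 SA[16]=10  'caaadcbbcbdadeccbc'
  #17 SA[17]=15  'cbbcbdadeccbc'
  #18 SA[18]=25  'cbc'
  #19 SA[19]=18  'cbdadeccbc'
  #20 SA[20]=24  'ccbc'
  #21 SA[21]=1  'cdbabbadbcaaadcbbcbdadeccbc'
  #22 SA[22]=20  'dadeccbc'
  #23 SA[23]=2  'dbabbadbcaaadcbbcbdadeccbc'
  #24 SA[24]=8  'dbcaaadcbbcbdadeccbc'
  #25 SA[25]=14  'dcbbcbdadeccbc'
  #26 SA[26]=22  'deccbc'
  #27 SA[27]=23  'eccbc'

SA = [11, 12, 4, 0, 7, 13, 21, 3, 6, 5, 16, 26, 9, 17, 19, 27, 10, 15, 25, 18, 24, 1, 20, 2, 8, 14, 22, 23]
i: (SA[i-1],SA[i]) lcp shared
  1: (11,12) 2 'aa'
  2: (12,4) 1 'a'
  3: (4,0) 1 'a'
  4: (0,7) 1 'a'
  5: (7,13) 2 'ad'
  6: (13,21) 2 'ad'
  7: (21,3) 0 ''
  8: (3,6) 2 'ba'
  9: (6,5) 1 'b'
  10: (5,16) 2 'bb'
  11: (16,26) 1 'b'
  12: (26,9) 2 'bc'
  13: (9,17) 2 'bc'
  14: (17,19) 1 'b'
  15: (19,27) 0 ''
  16: (27,10) 1 'c'
  17: (10,15) 1 'c'
  18: (15,25) 2 'cb'
  19: (25,18) 2 'cb'
  20: (18,24) 1 'c'
  21: (24,1) 1 'c'
  22: (1,20) 0 ''
  23: (20,2) 1 'd'
  24: (2,8) 2 'db'
  25: (8,14) 1 'd'
  26: (14,22) 1 'd'
  27: (22,23) 0 ''

[0, 2, 1, 1, 1, 2, 2, 0, 2, 1, 2, 1, 2, 2, 1, 0, 1, 1, 2, 2, 1, 1, 0, 1, 2, 1, 1, 0]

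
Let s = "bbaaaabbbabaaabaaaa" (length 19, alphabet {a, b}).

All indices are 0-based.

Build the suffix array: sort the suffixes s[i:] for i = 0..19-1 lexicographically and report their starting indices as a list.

[18, 17, 16, 15, 2, 11, 3, 12, 4, 13, 9, 5, 14, 1, 10, 8, 0, 7, 6]

rank | idx | suffix
   0 |  18 | a
   1 |  17 | aa
   2 |  16 | aaa
   3 |  15 | aaaa
   4 |   2 | aaaabbbabaaabaaaa
   5 |  11 | aaabaaaa
   6 |   3 | aaabbbabaaabaaaa
   7 |  12 | aabaaaa
   8 |   4 | aabbbabaaabaaaa
   9 |  13 | abaaaa
  10 |   9 | abaaabaaaa
  11 |   5 | abbbabaaabaaaa
  12 |  14 | baaaa
  13 |   1 | baaaabbbabaaabaaaa
  14 |  10 | baaabaaaa
  15 |   8 | babaaabaaaa
  16 |   0 | bbaaaabbbabaaabaaaa
  17 |   7 | bbabaaabaaaa
  18 |   6 | bbbabaaabaaaa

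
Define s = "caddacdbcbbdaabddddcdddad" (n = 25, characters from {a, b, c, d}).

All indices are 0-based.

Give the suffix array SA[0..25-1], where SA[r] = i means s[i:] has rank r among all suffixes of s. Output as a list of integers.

[12, 13, 4, 23, 1, 9, 7, 10, 14, 0, 8, 5, 19, 24, 11, 3, 22, 6, 18, 2, 21, 17, 20, 16, 15]

sorted suffixes:
  #0 SA[0]=12  'aabddddcdddad'
  #1 SA[1]=13  'abddddcdddad'
  #2 SA[2]=4  'acdbcbbdaabddddcdddad'
  #3 SA[3]=23  'ad'
  #4 SA[4]=1  'addacdbcbbdaabddddcdddad'
  #5 SA[5]=9  'bbdaabddddcdddad'
  #6 SA[6]=7  'bcbbdaabddddcdddad'
  #7 SA[7]=10  'bdaabddddcdddad'
  #8 SA[8]=14  'bddddcdddad'
  #9 SA[9]=0  'caddacdbcbbdaabddddcdddad'
  #10 SA[10]=8  'cbbdaabddddcdddad'
  #11 SA[11]=5  'cdbcbbdaabddddcdddad'
  #12 SA[12]=19  'cdddad'
  #13 SA[13]=24  'd'
  #14 SA[14]=11  'daabddddcdddad'
  #15 SA[15]=3  'dacdbcbbdaabddddcdddad'
  #16 SA[16]=22  'dad'
  #17 SA[17]=6  'dbcbbdaabddddcdddad'
  #18 SA[18]=18  'dcdddad'
  #19 SA[19]=2  'ddacdbcbbdaabddddcdddad'
  #20 SA[20]=21  'ddad'
  #21 SA[21]=17  'ddcdddad'
  #22 SA[22]=20  'dddad'
  #23 SA[23]=16  'dddcdddad'
  #24 SA[24]=15  'ddddcdddad'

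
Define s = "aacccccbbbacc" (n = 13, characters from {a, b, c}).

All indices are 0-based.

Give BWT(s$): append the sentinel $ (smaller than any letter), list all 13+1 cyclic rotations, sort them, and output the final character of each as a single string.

c$babbcccaccca

rank  rotation        last
    0  $aacccccbbbacc  c
    1  aacccccbbbacc$  $
    2  acc$aacccccbbb  b
    3  acccccbbbacc$a  a
    4  bacc$aacccccbb  b
    5  bbacc$aacccccb  b
    6  bbbacc$aaccccc  c
    7  c$aacccccbbbac  c
    8  cbbbacc$aacccc  c
    9  cc$aacccccbbba  a
   10  ccbbbacc$aaccc  c
   11  cccbbbacc$aacc  c
   12  ccccbbbacc$aac  c
   13  cccccbbbacc$aa  a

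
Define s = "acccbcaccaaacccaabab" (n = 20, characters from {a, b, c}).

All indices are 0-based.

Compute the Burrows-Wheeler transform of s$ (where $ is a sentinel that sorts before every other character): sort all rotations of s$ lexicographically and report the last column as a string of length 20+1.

bccabaca$aacccbcaccaa

rank  rotation               last
    0  $acccbcaccaaacccaabab  b
    1  aaacccaabab$acccbcacc  c
    2  aabab$acccbcaccaaaccc  c
    3  aacccaabab$acccbcacca  a
    4  ab$acccbcaccaaacccaab  b
    5  abab$acccbcaccaaaccca  a
    6  accaaacccaabab$acccbc  c
    7  acccaabab$acccbcaccaa  a
    8  acccbcaccaaacccaabab$  $
    9  b$acccbcaccaaacccaaba  a
   10  bab$acccbcaccaaacccaa  a
   11  bcaccaaacccaabab$accc  c
   12  caaacccaabab$acccbcac  c
   13  caabab$acccbcaccaaacc  c
   14  caccaaacccaabab$acccb  b
   15  cbcaccaaacccaabab$acc  c
   16  ccaaacccaabab$acccbca  a
   17  ccaabab$acccbcaccaaac  c
   18  ccbcaccaaacccaabab$ac  c
   19  cccaabab$acccbcaccaaa  a
   20  cccbcaccaaacccaabab$a  a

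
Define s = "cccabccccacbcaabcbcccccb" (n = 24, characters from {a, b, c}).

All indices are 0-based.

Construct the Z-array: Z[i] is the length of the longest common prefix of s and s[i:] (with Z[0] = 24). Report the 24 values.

[24, 2, 1, 0, 0, 3, 4, 2, 1, 0, 1, 0, 1, 0, 0, 0, 1, 0, 3, 3, 3, 2, 1, 0]

Z[0]=24
i=1: outside box; Z[1]=2 scan→box=[1,3)
i=2: min(r-i=1, Z[1]=2)=1; Z[2]=1
i=3: outside box; Z[3]=0
i=4: outside box; Z[4]=0
i=5: outside box; Z[5]=3 scan→box=[5,8)
i=6: min(r-i=2, Z[1]=2)=2; Z[6]=4 scan→box=[6,10)
i=7: min(r-i=3, Z[1]=2)=2; Z[7]=2
i=8: min(r-i=2, Z[2]=1)=1; Z[8]=1
i=9: min(r-i=1, Z[3]=0)=0; Z[9]=0
i=10: outside box; Z[10]=1 scan→box=[10,11)
i=11: outside box; Z[11]=0
i=12: outside box; Z[12]=1 scan→box=[12,13)
i=13: outside box; Z[13]=0
i=14: outside box; Z[14]=0
i=15: outside box; Z[15]=0
i=16: outside box; Z[16]=1 scan→box=[16,17)
i=17: outside box; Z[17]=0
i=18: outside box; Z[18]=3 scan→box=[18,21)
i=19: min(r-i=2, Z[1]=2)=2; Z[19]=3 scan→box=[19,22)
i=20: min(r-i=2, Z[1]=2)=2; Z[20]=3 scan→box=[20,23)
i=21: min(r-i=2, Z[1]=2)=2; Z[21]=2
i=22: min(r-i=1, Z[2]=1)=1; Z[22]=1
i=23: outside box; Z[23]=0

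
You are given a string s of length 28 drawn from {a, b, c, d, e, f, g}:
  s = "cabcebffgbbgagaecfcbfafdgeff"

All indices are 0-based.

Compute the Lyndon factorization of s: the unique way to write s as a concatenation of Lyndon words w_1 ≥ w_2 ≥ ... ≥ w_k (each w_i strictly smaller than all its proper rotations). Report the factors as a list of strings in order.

emit factor 1: 'c' (i=0, period=1)
emit factor 2: 'abcebffgbbgagaecfcbfafdgeff' (i=1, period=27)

["c", "abcebffgbbgagaecfcbfafdgeff"]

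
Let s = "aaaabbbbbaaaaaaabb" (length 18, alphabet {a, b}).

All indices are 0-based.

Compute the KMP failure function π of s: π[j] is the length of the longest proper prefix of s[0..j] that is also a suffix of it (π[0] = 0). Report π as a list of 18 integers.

π[0] = 0
j=1 s[j]='a': π[1]=1 (border 'a')
j=2 s[j]='a': π[2]=2 (border 'aa')
j=3 s[j]='a': π[3]=3 (border 'aaa')
j=4 s[j]='b': k: 3→2→1→0; π[4]=0 (border '')
j=5 s[j]='b': π[5]=0 (border '')
j=6 s[j]='b': π[6]=0 (border '')
j=7 s[j]='b': π[7]=0 (border '')
j=8 s[j]='b': π[8]=0 (border '')
j=9 s[j]='a': π[9]=1 (border 'a')
j=10 s[j]='a': π[10]=2 (border 'aa')
j=11 s[j]='a': π[11]=3 (border 'aaa')
j=12 s[j]='a': π[12]=4 (border 'aaaa')
j=13 s[j]='a': k: 4→3; π[13]=4 (border 'aaaa')
j=14 s[j]='a': k: 4→3; π[14]=4 (border 'aaaa')
j=15 s[j]='a': k: 4→3; π[15]=4 (border 'aaaa')
j=16 s[j]='b': π[16]=5 (border 'aaaab')
j=17 s[j]='b': π[17]=6 (border 'aaaabb')

[0, 1, 2, 3, 0, 0, 0, 0, 0, 1, 2, 3, 4, 4, 4, 4, 5, 6]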